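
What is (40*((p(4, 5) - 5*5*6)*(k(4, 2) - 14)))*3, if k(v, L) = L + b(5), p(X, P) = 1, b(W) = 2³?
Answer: 71520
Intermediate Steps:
b(W) = 8
k(v, L) = 8 + L (k(v, L) = L + 8 = 8 + L)
(40*((p(4, 5) - 5*5*6)*(k(4, 2) - 14)))*3 = (40*((1 - 5*5*6)*((8 + 2) - 14)))*3 = (40*((1 - 25*6)*(10 - 14)))*3 = (40*((1 - 150)*(-4)))*3 = (40*(-149*(-4)))*3 = (40*596)*3 = 23840*3 = 71520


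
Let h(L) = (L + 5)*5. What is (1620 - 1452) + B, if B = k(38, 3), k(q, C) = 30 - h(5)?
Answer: 148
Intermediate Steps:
h(L) = 25 + 5*L (h(L) = (5 + L)*5 = 25 + 5*L)
k(q, C) = -20 (k(q, C) = 30 - (25 + 5*5) = 30 - (25 + 25) = 30 - 1*50 = 30 - 50 = -20)
B = -20
(1620 - 1452) + B = (1620 - 1452) - 20 = 168 - 20 = 148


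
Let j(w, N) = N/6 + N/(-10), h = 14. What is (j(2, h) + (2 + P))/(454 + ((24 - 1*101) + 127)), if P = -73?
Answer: -1051/7560 ≈ -0.13902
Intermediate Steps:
j(w, N) = N/15 (j(w, N) = N*(1/6) + N*(-1/10) = N/6 - N/10 = N/15)
(j(2, h) + (2 + P))/(454 + ((24 - 1*101) + 127)) = ((1/15)*14 + (2 - 73))/(454 + ((24 - 1*101) + 127)) = (14/15 - 71)/(454 + ((24 - 101) + 127)) = -1051/(15*(454 + (-77 + 127))) = -1051/(15*(454 + 50)) = -1051/15/504 = -1051/15*1/504 = -1051/7560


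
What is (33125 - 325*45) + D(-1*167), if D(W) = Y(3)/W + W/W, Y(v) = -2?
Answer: 3089669/167 ≈ 18501.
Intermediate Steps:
D(W) = 1 - 2/W (D(W) = -2/W + W/W = -2/W + 1 = 1 - 2/W)
(33125 - 325*45) + D(-1*167) = (33125 - 325*45) + (-2 - 1*167)/((-1*167)) = (33125 - 14625) + (-2 - 167)/(-167) = 18500 - 1/167*(-169) = 18500 + 169/167 = 3089669/167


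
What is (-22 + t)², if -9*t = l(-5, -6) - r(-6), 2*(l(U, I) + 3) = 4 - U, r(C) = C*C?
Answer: 11881/36 ≈ 330.03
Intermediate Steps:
r(C) = C²
l(U, I) = -1 - U/2 (l(U, I) = -3 + (4 - U)/2 = -3 + (2 - U/2) = -1 - U/2)
t = 23/6 (t = -((-1 - ½*(-5)) - 1*(-6)²)/9 = -((-1 + 5/2) - 1*36)/9 = -(3/2 - 36)/9 = -⅑*(-69/2) = 23/6 ≈ 3.8333)
(-22 + t)² = (-22 + 23/6)² = (-109/6)² = 11881/36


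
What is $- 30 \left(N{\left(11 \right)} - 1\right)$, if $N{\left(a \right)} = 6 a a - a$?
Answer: $-21420$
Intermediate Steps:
$N{\left(a \right)} = - a + 6 a^{2}$ ($N{\left(a \right)} = 6 a^{2} - a = - a + 6 a^{2}$)
$- 30 \left(N{\left(11 \right)} - 1\right) = - 30 \left(11 \left(-1 + 6 \cdot 11\right) - 1\right) = - 30 \left(11 \left(-1 + 66\right) - 1\right) = - 30 \left(11 \cdot 65 - 1\right) = - 30 \left(715 - 1\right) = \left(-30\right) 714 = -21420$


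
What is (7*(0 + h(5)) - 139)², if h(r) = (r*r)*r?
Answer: 541696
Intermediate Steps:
h(r) = r³ (h(r) = r²*r = r³)
(7*(0 + h(5)) - 139)² = (7*(0 + 5³) - 139)² = (7*(0 + 125) - 139)² = (7*125 - 139)² = (875 - 139)² = 736² = 541696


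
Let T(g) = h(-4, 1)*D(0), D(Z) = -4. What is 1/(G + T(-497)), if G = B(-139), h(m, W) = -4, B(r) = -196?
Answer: -1/180 ≈ -0.0055556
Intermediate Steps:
T(g) = 16 (T(g) = -4*(-4) = 16)
G = -196
1/(G + T(-497)) = 1/(-196 + 16) = 1/(-180) = -1/180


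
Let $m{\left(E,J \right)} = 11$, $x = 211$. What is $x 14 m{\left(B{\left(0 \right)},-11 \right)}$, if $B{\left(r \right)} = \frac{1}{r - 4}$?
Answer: $32494$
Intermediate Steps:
$B{\left(r \right)} = \frac{1}{-4 + r}$
$x 14 m{\left(B{\left(0 \right)},-11 \right)} = 211 \cdot 14 \cdot 11 = 2954 \cdot 11 = 32494$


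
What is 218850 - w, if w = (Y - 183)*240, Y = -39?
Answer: 272130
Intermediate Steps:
w = -53280 (w = (-39 - 183)*240 = -222*240 = -53280)
218850 - w = 218850 - 1*(-53280) = 218850 + 53280 = 272130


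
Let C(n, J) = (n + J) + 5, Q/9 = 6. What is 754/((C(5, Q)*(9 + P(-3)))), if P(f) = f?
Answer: 377/192 ≈ 1.9635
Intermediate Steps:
Q = 54 (Q = 9*6 = 54)
C(n, J) = 5 + J + n (C(n, J) = (J + n) + 5 = 5 + J + n)
754/((C(5, Q)*(9 + P(-3)))) = 754/(((5 + 54 + 5)*(9 - 3))) = 754/((64*6)) = 754/384 = 754*(1/384) = 377/192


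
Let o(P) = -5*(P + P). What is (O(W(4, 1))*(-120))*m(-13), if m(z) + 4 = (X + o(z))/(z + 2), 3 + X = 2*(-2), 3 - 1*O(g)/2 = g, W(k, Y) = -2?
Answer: 200400/11 ≈ 18218.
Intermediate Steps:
O(g) = 6 - 2*g
o(P) = -10*P
X = -7 (X = -3 + 2*(-2) = -3 - 4 = -7)
m(z) = -4 + (-7 - 10*z)/(2 + z) (m(z) = -4 + (-7 - 10*z)/(z + 2) = -4 + (-7 - 10*z)/(2 + z))
(O(W(4, 1))*(-120))*m(-13) = ((6 - 2*(-2))*(-120))*((-15 - 14*(-13))/(2 - 13)) = ((6 + 4)*(-120))*((-15 + 182)/(-11)) = (10*(-120))*(-1/11*167) = -1200*(-167/11) = 200400/11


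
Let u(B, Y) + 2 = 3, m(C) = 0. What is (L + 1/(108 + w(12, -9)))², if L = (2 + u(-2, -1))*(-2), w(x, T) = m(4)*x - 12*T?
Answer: 1677025/46656 ≈ 35.944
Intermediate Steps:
u(B, Y) = 1 (u(B, Y) = -2 + 3 = 1)
w(x, T) = -12*T (w(x, T) = 0*x - 12*T = 0 - 12*T = -12*T)
L = -6 (L = (2 + 1)*(-2) = 3*(-2) = -6)
(L + 1/(108 + w(12, -9)))² = (-6 + 1/(108 - 12*(-9)))² = (-6 + 1/(108 + 108))² = (-6 + 1/216)² = (-1295/216)² = 1677025/46656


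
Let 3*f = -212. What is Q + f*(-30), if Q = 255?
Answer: 2375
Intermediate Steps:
f = -212/3 (f = (1/3)*(-212) = -212/3 ≈ -70.667)
Q + f*(-30) = 255 - 212/3*(-30) = 255 + 2120 = 2375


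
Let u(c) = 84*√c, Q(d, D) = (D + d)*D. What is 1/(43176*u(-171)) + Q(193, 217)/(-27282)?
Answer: -44485/13641 - I*√19/206726688 ≈ -3.2611 - 2.1085e-8*I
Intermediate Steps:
Q(d, D) = D*(D + d)
1/(43176*u(-171)) + Q(193, 217)/(-27282) = 1/(43176*((84*√(-171)))) + (217*(217 + 193))/(-27282) = 1/(43176*((84*(3*I*√19)))) + (217*410)*(-1/27282) = 1/(43176*((252*I*√19))) + 88970*(-1/27282) = (-I*√19/4788)/43176 - 44485/13641 = -I*√19/206726688 - 44485/13641 = -44485/13641 - I*√19/206726688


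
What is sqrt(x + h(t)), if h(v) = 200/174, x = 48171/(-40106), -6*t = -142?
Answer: I*sqrt(629026474494)/3489222 ≈ 0.2273*I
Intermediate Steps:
t = 71/3 (t = -1/6*(-142) = 71/3 ≈ 23.667)
x = -48171/40106 (x = 48171*(-1/40106) = -48171/40106 ≈ -1.2011)
h(v) = 100/87 (h(v) = 200*(1/174) = 100/87)
sqrt(x + h(t)) = sqrt(-48171/40106 + 100/87) = sqrt(-180277/3489222) = I*sqrt(629026474494)/3489222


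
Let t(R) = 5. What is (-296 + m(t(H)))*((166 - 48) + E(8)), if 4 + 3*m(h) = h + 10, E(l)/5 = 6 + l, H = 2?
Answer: -164876/3 ≈ -54959.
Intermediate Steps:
E(l) = 30 + 5*l (E(l) = 5*(6 + l) = 30 + 5*l)
m(h) = 2 + h/3 (m(h) = -4/3 + (h + 10)/3 = -4/3 + (10 + h)/3 = -4/3 + (10/3 + h/3) = 2 + h/3)
(-296 + m(t(H)))*((166 - 48) + E(8)) = (-296 + (2 + (⅓)*5))*((166 - 48) + (30 + 5*8)) = (-296 + (2 + 5/3))*(118 + (30 + 40)) = (-296 + 11/3)*(118 + 70) = -877/3*188 = -164876/3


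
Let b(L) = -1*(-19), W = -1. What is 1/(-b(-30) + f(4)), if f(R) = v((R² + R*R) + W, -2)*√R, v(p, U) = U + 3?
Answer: -1/17 ≈ -0.058824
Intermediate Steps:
v(p, U) = 3 + U
b(L) = 19
f(R) = √R (f(R) = (3 - 2)*√R = 1*√R = √R)
1/(-b(-30) + f(4)) = 1/(-1*19 + √4) = 1/(-19 + 2) = 1/(-17) = -1/17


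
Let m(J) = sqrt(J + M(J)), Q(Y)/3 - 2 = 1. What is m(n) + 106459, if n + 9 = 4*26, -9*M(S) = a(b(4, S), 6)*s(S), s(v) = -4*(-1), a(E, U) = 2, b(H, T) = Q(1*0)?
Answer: 106459 + 11*sqrt(7)/3 ≈ 1.0647e+5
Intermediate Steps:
Q(Y) = 9 (Q(Y) = 6 + 3*1 = 6 + 3 = 9)
b(H, T) = 9
s(v) = 4
M(S) = -8/9 (M(S) = -2*4/9 = -1/9*8 = -8/9)
n = 95 (n = -9 + 4*26 = -9 + 104 = 95)
m(J) = sqrt(-8/9 + J) (m(J) = sqrt(J - 8/9) = sqrt(-8/9 + J))
m(n) + 106459 = sqrt(-8 + 9*95)/3 + 106459 = sqrt(-8 + 855)/3 + 106459 = sqrt(847)/3 + 106459 = (11*sqrt(7))/3 + 106459 = 11*sqrt(7)/3 + 106459 = 106459 + 11*sqrt(7)/3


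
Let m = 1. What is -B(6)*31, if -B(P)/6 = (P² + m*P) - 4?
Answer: 7068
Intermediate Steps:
B(P) = 24 - 6*P - 6*P² (B(P) = -6*((P² + 1*P) - 4) = -6*((P² + P) - 4) = -6*((P + P²) - 4) = -6*(-4 + P + P²) = 24 - 6*P - 6*P²)
-B(6)*31 = -(24 - 6*6 - 6*6²)*31 = -(24 - 36 - 6*36)*31 = -(24 - 36 - 216)*31 = -1*(-228)*31 = 228*31 = 7068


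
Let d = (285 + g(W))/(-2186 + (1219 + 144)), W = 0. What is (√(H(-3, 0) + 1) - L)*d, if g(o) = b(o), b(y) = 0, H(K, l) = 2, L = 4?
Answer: 1140/823 - 285*√3/823 ≈ 0.78538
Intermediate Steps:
g(o) = 0
d = -285/823 (d = (285 + 0)/(-2186 + (1219 + 144)) = 285/(-2186 + 1363) = 285/(-823) = 285*(-1/823) = -285/823 ≈ -0.34629)
(√(H(-3, 0) + 1) - L)*d = (√(2 + 1) - 1*4)*(-285/823) = (√3 - 4)*(-285/823) = (-4 + √3)*(-285/823) = 1140/823 - 285*√3/823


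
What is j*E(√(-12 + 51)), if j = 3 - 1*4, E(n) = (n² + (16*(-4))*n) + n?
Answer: -39 + 63*√39 ≈ 354.44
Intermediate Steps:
E(n) = n² - 63*n (E(n) = (n² - 64*n) + n = n² - 63*n)
j = -1 (j = 3 - 4 = -1)
j*E(√(-12 + 51)) = -√(-12 + 51)*(-63 + √(-12 + 51)) = -√39*(-63 + √39)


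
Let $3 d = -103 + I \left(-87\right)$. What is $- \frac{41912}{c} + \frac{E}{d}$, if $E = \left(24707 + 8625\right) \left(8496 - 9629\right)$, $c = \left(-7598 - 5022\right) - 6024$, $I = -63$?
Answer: $- \frac{264006912832}{12533429} \approx -21064.0$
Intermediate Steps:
$c = -18644$ ($c = -12620 - 6024 = -18644$)
$d = \frac{5378}{3}$ ($d = \frac{-103 - -5481}{3} = \frac{-103 + 5481}{3} = \frac{1}{3} \cdot 5378 = \frac{5378}{3} \approx 1792.7$)
$E = -37765156$ ($E = 33332 \left(-1133\right) = -37765156$)
$- \frac{41912}{c} + \frac{E}{d} = - \frac{41912}{-18644} - \frac{37765156}{\frac{5378}{3}} = \left(-41912\right) \left(- \frac{1}{18644}\right) - \frac{56647734}{2689} = \frac{10478}{4661} - \frac{56647734}{2689} = - \frac{264006912832}{12533429}$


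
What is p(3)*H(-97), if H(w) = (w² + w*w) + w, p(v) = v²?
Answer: 168489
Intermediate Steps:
H(w) = w + 2*w² (H(w) = (w² + w²) + w = 2*w² + w = w + 2*w²)
p(3)*H(-97) = 3²*(-97*(1 + 2*(-97))) = 9*(-97*(1 - 194)) = 9*(-97*(-193)) = 9*18721 = 168489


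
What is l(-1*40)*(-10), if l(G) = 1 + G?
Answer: 390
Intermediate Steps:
l(-1*40)*(-10) = (1 - 1*40)*(-10) = (1 - 40)*(-10) = -39*(-10) = 390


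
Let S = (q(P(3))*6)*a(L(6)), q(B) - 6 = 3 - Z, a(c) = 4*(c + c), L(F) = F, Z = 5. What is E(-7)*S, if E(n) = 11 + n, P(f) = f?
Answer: 4608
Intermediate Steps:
a(c) = 8*c (a(c) = 4*(2*c) = 8*c)
q(B) = 4 (q(B) = 6 + (3 - 1*5) = 6 + (3 - 5) = 6 - 2 = 4)
S = 1152 (S = (4*6)*(8*6) = 24*48 = 1152)
E(-7)*S = (11 - 7)*1152 = 4*1152 = 4608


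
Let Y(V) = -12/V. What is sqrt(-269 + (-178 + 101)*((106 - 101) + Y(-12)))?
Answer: I*sqrt(731) ≈ 27.037*I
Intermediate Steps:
sqrt(-269 + (-178 + 101)*((106 - 101) + Y(-12))) = sqrt(-269 + (-178 + 101)*((106 - 101) - 12/(-12))) = sqrt(-269 - 77*(5 - 12*(-1/12))) = sqrt(-269 - 77*(5 + 1)) = sqrt(-269 - 77*6) = sqrt(-269 - 462) = sqrt(-731) = I*sqrt(731)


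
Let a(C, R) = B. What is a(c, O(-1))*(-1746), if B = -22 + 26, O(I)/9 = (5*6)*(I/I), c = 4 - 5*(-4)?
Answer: -6984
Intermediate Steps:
c = 24 (c = 4 + 20 = 24)
O(I) = 270 (O(I) = 9*((5*6)*(I/I)) = 9*(30*1) = 9*30 = 270)
B = 4
a(C, R) = 4
a(c, O(-1))*(-1746) = 4*(-1746) = -6984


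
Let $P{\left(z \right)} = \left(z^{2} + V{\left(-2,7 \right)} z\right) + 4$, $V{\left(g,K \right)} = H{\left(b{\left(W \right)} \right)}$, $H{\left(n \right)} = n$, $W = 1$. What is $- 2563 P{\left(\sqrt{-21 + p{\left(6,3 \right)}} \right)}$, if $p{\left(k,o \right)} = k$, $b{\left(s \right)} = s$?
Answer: $28193 - 2563 i \sqrt{15} \approx 28193.0 - 9926.5 i$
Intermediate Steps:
$V{\left(g,K \right)} = 1$
$P{\left(z \right)} = 4 + z + z^{2}$ ($P{\left(z \right)} = \left(z^{2} + 1 z\right) + 4 = \left(z^{2} + z\right) + 4 = \left(z + z^{2}\right) + 4 = 4 + z + z^{2}$)
$- 2563 P{\left(\sqrt{-21 + p{\left(6,3 \right)}} \right)} = - 2563 \left(4 + \sqrt{-21 + 6} + \left(\sqrt{-21 + 6}\right)^{2}\right) = - 2563 \left(4 + \sqrt{-15} + \left(\sqrt{-15}\right)^{2}\right) = - 2563 \left(4 + i \sqrt{15} + \left(i \sqrt{15}\right)^{2}\right) = - 2563 \left(4 + i \sqrt{15} - 15\right) = - 2563 \left(-11 + i \sqrt{15}\right) = 28193 - 2563 i \sqrt{15}$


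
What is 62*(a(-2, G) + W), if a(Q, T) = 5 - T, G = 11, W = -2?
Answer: -496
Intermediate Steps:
62*(a(-2, G) + W) = 62*((5 - 1*11) - 2) = 62*((5 - 11) - 2) = 62*(-6 - 2) = 62*(-8) = -496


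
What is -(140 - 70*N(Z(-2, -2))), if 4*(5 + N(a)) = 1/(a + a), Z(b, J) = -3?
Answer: -5915/12 ≈ -492.92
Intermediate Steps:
N(a) = -5 + 1/(8*a) (N(a) = -5 + 1/(4*(a + a)) = -5 + 1/(4*((2*a))) = -5 + (1/(2*a))/4 = -5 + 1/(8*a))
-(140 - 70*N(Z(-2, -2))) = -(140 - 70*(-5 + (⅛)/(-3))) = -(140 - 70*(-5 + (⅛)*(-⅓))) = -(140 - 70*(-5 - 1/24)) = -70*(√(2 - 1*(-121/24)))² = -70*(√(2 + 121/24))² = -70*(√(169/24))² = -70*(13*√6/12)² = -70*169/24 = -5915/12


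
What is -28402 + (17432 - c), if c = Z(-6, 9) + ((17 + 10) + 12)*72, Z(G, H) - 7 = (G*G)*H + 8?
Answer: -14117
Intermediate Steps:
Z(G, H) = 15 + H*G² (Z(G, H) = 7 + ((G*G)*H + 8) = 7 + (G²*H + 8) = 7 + (H*G² + 8) = 7 + (8 + H*G²) = 15 + H*G²)
c = 3147 (c = (15 + 9*(-6)²) + ((17 + 10) + 12)*72 = (15 + 9*36) + (27 + 12)*72 = (15 + 324) + 39*72 = 339 + 2808 = 3147)
-28402 + (17432 - c) = -28402 + (17432 - 1*3147) = -28402 + (17432 - 3147) = -28402 + 14285 = -14117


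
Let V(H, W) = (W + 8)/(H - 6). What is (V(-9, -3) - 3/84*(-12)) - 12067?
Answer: -253405/21 ≈ -12067.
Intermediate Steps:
V(H, W) = (8 + W)/(-6 + H)
(V(-9, -3) - 3/84*(-12)) - 12067 = ((8 - 3)/(-6 - 9) - 3/84*(-12)) - 12067 = (5/(-15) - 3*1/84*(-12)) - 12067 = (-1/15*5 - 1/28*(-12)) - 12067 = (-1/3 + 3/7) - 12067 = 2/21 - 12067 = -253405/21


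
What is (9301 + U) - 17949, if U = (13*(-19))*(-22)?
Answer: -3214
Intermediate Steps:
U = 5434 (U = -247*(-22) = 5434)
(9301 + U) - 17949 = (9301 + 5434) - 17949 = 14735 - 17949 = -3214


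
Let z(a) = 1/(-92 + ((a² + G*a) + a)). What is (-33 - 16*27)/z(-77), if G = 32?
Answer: -1532640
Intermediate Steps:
z(a) = 1/(-92 + a² + 33*a) (z(a) = 1/(-92 + ((a² + 32*a) + a)) = 1/(-92 + (a² + 33*a)) = 1/(-92 + a² + 33*a))
(-33 - 16*27)/z(-77) = (-33 - 16*27)/(1/(-92 + (-77)² + 33*(-77))) = (-33 - 432)/(1/(-92 + 5929 - 2541)) = -465/(1/3296) = -465/1/3296 = -465*3296 = -1532640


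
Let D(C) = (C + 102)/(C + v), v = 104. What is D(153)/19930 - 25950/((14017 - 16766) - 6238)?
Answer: 26583690237/9206300774 ≈ 2.8876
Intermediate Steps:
D(C) = (102 + C)/(104 + C) (D(C) = (C + 102)/(C + 104) = (102 + C)/(104 + C))
D(153)/19930 - 25950/((14017 - 16766) - 6238) = ((102 + 153)/(104 + 153))/19930 - 25950/((14017 - 16766) - 6238) = (255/257)*(1/19930) - 25950/(-2749 - 6238) = ((1/257)*255)*(1/19930) - 25950/(-8987) = (255/257)*(1/19930) - 25950*(-1/8987) = 51/1024402 + 25950/8987 = 26583690237/9206300774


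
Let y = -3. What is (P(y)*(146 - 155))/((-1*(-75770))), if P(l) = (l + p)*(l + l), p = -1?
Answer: -108/37885 ≈ -0.0028507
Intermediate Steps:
P(l) = 2*l*(-1 + l) (P(l) = (l - 1)*(l + l) = (-1 + l)*(2*l) = 2*l*(-1 + l))
(P(y)*(146 - 155))/((-1*(-75770))) = ((2*(-3)*(-1 - 3))*(146 - 155))/((-1*(-75770))) = ((2*(-3)*(-4))*(-9))/75770 = (24*(-9))*(1/75770) = -216*1/75770 = -108/37885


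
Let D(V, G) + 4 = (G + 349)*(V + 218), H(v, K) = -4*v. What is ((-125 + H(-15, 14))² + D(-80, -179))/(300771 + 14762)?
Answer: 27681/315533 ≈ 0.087728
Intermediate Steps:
D(V, G) = -4 + (218 + V)*(349 + G) (D(V, G) = -4 + (G + 349)*(V + 218) = -4 + (349 + G)*(218 + V) = -4 + (218 + V)*(349 + G))
((-125 + H(-15, 14))² + D(-80, -179))/(300771 + 14762) = ((-125 - 4*(-15))² + (76078 + 218*(-179) + 349*(-80) - 179*(-80)))/(300771 + 14762) = ((-125 + 60)² + (76078 - 39022 - 27920 + 14320))/315533 = ((-65)² + 23456)*(1/315533) = (4225 + 23456)*(1/315533) = 27681*(1/315533) = 27681/315533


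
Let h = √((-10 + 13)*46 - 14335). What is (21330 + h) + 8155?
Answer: 29485 + I*√14197 ≈ 29485.0 + 119.15*I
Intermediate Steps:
h = I*√14197 (h = √(3*46 - 14335) = √(138 - 14335) = √(-14197) = I*√14197 ≈ 119.15*I)
(21330 + h) + 8155 = (21330 + I*√14197) + 8155 = 29485 + I*√14197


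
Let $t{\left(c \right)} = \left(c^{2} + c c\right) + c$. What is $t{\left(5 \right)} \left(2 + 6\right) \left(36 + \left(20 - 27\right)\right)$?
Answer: $12760$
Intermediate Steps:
$t{\left(c \right)} = c + 2 c^{2}$ ($t{\left(c \right)} = \left(c^{2} + c^{2}\right) + c = 2 c^{2} + c = c + 2 c^{2}$)
$t{\left(5 \right)} \left(2 + 6\right) \left(36 + \left(20 - 27\right)\right) = 5 \left(1 + 2 \cdot 5\right) \left(2 + 6\right) \left(36 + \left(20 - 27\right)\right) = 5 \left(1 + 10\right) 8 \left(36 + \left(20 - 27\right)\right) = 5 \cdot 11 \cdot 8 \left(36 - 7\right) = 55 \cdot 8 \cdot 29 = 440 \cdot 29 = 12760$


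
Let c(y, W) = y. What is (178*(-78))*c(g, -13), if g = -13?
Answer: 180492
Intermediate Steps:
(178*(-78))*c(g, -13) = (178*(-78))*(-13) = -13884*(-13) = 180492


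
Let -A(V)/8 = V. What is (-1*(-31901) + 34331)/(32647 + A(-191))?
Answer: 66232/34175 ≈ 1.9380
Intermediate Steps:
A(V) = -8*V
(-1*(-31901) + 34331)/(32647 + A(-191)) = (-1*(-31901) + 34331)/(32647 - 8*(-191)) = (31901 + 34331)/(32647 + 1528) = 66232/34175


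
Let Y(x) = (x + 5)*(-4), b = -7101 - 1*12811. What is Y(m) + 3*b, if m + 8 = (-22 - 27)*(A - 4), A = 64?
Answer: -47964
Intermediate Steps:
m = -2948 (m = -8 + (-22 - 27)*(64 - 4) = -8 - 49*60 = -8 - 2940 = -2948)
b = -19912 (b = -7101 - 12811 = -19912)
Y(x) = -20 - 4*x (Y(x) = (5 + x)*(-4) = -20 - 4*x)
Y(m) + 3*b = (-20 - 4*(-2948)) + 3*(-19912) = (-20 + 11792) - 59736 = 11772 - 59736 = -47964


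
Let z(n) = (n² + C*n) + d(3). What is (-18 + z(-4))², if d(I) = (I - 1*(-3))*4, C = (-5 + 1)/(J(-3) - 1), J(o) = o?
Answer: 324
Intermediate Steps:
C = 1 (C = (-5 + 1)/(-3 - 1) = -4/(-4) = -4*(-¼) = 1)
d(I) = 12 + 4*I (d(I) = (I + 3)*4 = (3 + I)*4 = 12 + 4*I)
z(n) = 24 + n + n² (z(n) = (n² + 1*n) + (12 + 4*3) = (n² + n) + (12 + 12) = (n + n²) + 24 = 24 + n + n²)
(-18 + z(-4))² = (-18 + (24 - 4 + (-4)²))² = (-18 + (24 - 4 + 16))² = (-18 + 36)² = 18² = 324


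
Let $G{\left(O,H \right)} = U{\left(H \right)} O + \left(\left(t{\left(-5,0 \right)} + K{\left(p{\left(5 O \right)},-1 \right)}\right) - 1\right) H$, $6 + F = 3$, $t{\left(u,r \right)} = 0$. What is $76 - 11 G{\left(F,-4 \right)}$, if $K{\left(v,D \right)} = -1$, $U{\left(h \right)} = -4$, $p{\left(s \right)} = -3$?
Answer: $-144$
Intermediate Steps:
$F = -3$ ($F = -6 + 3 = -3$)
$G{\left(O,H \right)} = - 4 O - 2 H$ ($G{\left(O,H \right)} = - 4 O + \left(\left(0 - 1\right) - 1\right) H = - 4 O + \left(-1 - 1\right) H = - 4 O - 2 H$)
$76 - 11 G{\left(F,-4 \right)} = 76 - 11 \left(\left(-4\right) \left(-3\right) - -8\right) = 76 - 11 \left(12 + 8\right) = 76 - 220 = -144$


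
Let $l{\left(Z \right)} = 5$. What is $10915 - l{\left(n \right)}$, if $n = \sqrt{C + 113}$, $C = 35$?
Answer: $10910$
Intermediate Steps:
$n = 2 \sqrt{37}$ ($n = \sqrt{35 + 113} = \sqrt{148} = 2 \sqrt{37} \approx 12.166$)
$10915 - l{\left(n \right)} = 10915 - 5 = 10910$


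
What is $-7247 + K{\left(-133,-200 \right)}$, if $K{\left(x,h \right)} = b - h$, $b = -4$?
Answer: $-7051$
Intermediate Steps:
$K{\left(x,h \right)} = -4 - h$
$-7247 + K{\left(-133,-200 \right)} = -7247 - -196 = -7247 + \left(-4 + 200\right) = -7247 + 196 = -7051$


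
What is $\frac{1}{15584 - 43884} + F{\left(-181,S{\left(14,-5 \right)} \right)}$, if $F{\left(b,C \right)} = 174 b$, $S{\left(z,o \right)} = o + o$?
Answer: $- \frac{891280201}{28300} \approx -31494.0$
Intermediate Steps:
$S{\left(z,o \right)} = 2 o$
$\frac{1}{15584 - 43884} + F{\left(-181,S{\left(14,-5 \right)} \right)} = \frac{1}{15584 - 43884} + 174 \left(-181\right) = \frac{1}{-28300} - 31494 = - \frac{1}{28300} - 31494 = - \frac{891280201}{28300}$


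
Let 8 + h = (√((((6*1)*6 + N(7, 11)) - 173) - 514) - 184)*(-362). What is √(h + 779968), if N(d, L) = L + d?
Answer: √(846568 - 362*I*√633) ≈ 920.1 - 4.949*I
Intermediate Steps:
h = 66600 - 362*I*√633 (h = -8 + (√((((6*1)*6 + (11 + 7)) - 173) - 514) - 184)*(-362) = -8 + (√(((6*6 + 18) - 173) - 514) - 184)*(-362) = -8 + (√(((36 + 18) - 173) - 514) - 184)*(-362) = -8 + (√((54 - 173) - 514) - 184)*(-362) = -8 + (√(-119 - 514) - 184)*(-362) = -8 + (√(-633) - 184)*(-362) = -8 + (I*√633 - 184)*(-362) = -8 + (-184 + I*√633)*(-362) = -8 + (66608 - 362*I*√633) = 66600 - 362*I*√633 ≈ 66600.0 - 9107.7*I)
√(h + 779968) = √((66600 - 362*I*√633) + 779968) = √(846568 - 362*I*√633)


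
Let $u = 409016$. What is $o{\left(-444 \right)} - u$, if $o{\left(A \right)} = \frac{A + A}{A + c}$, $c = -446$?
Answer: $- \frac{182011676}{445} \approx -4.0902 \cdot 10^{5}$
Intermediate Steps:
$o{\left(A \right)} = \frac{2 A}{-446 + A}$ ($o{\left(A \right)} = \frac{A + A}{A - 446} = \frac{2 A}{-446 + A}$)
$o{\left(-444 \right)} - u = 2 \left(-444\right) \frac{1}{-446 - 444} - 409016 = 2 \left(-444\right) \frac{1}{-890} - 409016 = 2 \left(-444\right) \left(- \frac{1}{890}\right) - 409016 = \frac{444}{445} - 409016 = - \frac{182011676}{445}$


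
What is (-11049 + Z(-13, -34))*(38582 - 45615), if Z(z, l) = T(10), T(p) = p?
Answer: 77637287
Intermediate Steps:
Z(z, l) = 10
(-11049 + Z(-13, -34))*(38582 - 45615) = (-11049 + 10)*(38582 - 45615) = -11039*(-7033) = 77637287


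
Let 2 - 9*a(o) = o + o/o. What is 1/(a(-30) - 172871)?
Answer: -9/1555808 ≈ -5.7848e-6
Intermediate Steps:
a(o) = 1/9 - o/9 (a(o) = 2/9 - (o + o/o)/9 = 2/9 - (o + 1)/9 = 2/9 - (1 + o)/9 = 2/9 + (-1/9 - o/9) = 1/9 - o/9)
1/(a(-30) - 172871) = 1/((1/9 - 1/9*(-30)) - 172871) = 1/((1/9 + 10/3) - 172871) = 1/(31/9 - 172871) = 1/(-1555808/9) = -9/1555808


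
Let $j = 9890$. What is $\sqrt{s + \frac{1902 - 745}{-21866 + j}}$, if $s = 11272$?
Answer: $\frac{\sqrt{404166991110}}{5988} \approx 106.17$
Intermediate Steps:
$\sqrt{s + \frac{1902 - 745}{-21866 + j}} = \sqrt{11272 + \frac{1902 - 745}{-21866 + 9890}} = \sqrt{11272 + \frac{1157}{-11976}} = \sqrt{11272 + 1157 \left(- \frac{1}{11976}\right)} = \sqrt{11272 - \frac{1157}{11976}} = \sqrt{\frac{134992315}{11976}} = \frac{\sqrt{404166991110}}{5988}$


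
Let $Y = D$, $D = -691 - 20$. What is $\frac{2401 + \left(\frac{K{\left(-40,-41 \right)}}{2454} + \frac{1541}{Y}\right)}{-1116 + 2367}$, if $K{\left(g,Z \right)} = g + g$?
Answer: $\frac{697568650}{363789549} \approx 1.9175$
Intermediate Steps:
$D = -711$ ($D = -691 - 20 = -711$)
$Y = -711$
$K{\left(g,Z \right)} = 2 g$
$\frac{2401 + \left(\frac{K{\left(-40,-41 \right)}}{2454} + \frac{1541}{Y}\right)}{-1116 + 2367} = \frac{2401 + \left(\frac{2 \left(-40\right)}{2454} + \frac{1541}{-711}\right)}{-1116 + 2367} = \frac{2401 + \left(\left(-80\right) \frac{1}{2454} + 1541 \left(- \frac{1}{711}\right)\right)}{1251} = \left(2401 - \frac{639749}{290799}\right) \frac{1}{1251} = \frac{697568650}{290799} \cdot \frac{1}{1251} = \frac{697568650}{363789549}$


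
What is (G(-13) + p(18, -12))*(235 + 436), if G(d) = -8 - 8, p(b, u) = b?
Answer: 1342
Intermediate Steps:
G(d) = -16
(G(-13) + p(18, -12))*(235 + 436) = (-16 + 18)*(235 + 436) = 2*671 = 1342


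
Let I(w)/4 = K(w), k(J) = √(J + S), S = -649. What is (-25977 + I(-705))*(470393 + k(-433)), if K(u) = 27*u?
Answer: -48035121981 - 102117*I*√1082 ≈ -4.8035e+10 - 3.359e+6*I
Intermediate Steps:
k(J) = √(-649 + J) (k(J) = √(J - 649) = √(-649 + J))
I(w) = 108*w (I(w) = 4*(27*w) = 108*w)
(-25977 + I(-705))*(470393 + k(-433)) = (-25977 + 108*(-705))*(470393 + √(-649 - 433)) = (-25977 - 76140)*(470393 + √(-1082)) = -102117*(470393 + I*√1082) = -48035121981 - 102117*I*√1082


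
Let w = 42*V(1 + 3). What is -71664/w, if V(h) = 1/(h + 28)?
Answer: -382208/7 ≈ -54601.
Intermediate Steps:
V(h) = 1/(28 + h)
w = 21/16 (w = 42/(28 + (1 + 3)) = 42/(28 + 4) = 42/32 = 42*(1/32) = 21/16 ≈ 1.3125)
-71664/w = -71664/21/16 = -71664*16/21 = -382208/7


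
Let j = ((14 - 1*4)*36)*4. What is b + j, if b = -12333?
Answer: -10893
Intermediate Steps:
j = 1440 (j = ((14 - 4)*36)*4 = (10*36)*4 = 360*4 = 1440)
b + j = -12333 + 1440 = -10893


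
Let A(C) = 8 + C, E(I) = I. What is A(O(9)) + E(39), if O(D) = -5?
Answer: 42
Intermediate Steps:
A(O(9)) + E(39) = (8 - 5) + 39 = 3 + 39 = 42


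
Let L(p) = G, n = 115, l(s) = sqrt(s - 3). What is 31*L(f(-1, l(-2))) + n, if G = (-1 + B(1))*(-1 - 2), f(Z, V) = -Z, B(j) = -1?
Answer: 301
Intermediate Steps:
l(s) = sqrt(-3 + s)
G = 6 (G = (-1 - 1)*(-1 - 2) = -2*(-3) = 6)
L(p) = 6
31*L(f(-1, l(-2))) + n = 31*6 + 115 = 186 + 115 = 301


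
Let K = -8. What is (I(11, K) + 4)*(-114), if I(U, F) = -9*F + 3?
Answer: -9006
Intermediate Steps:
I(U, F) = 3 - 9*F
(I(11, K) + 4)*(-114) = ((3 - 9*(-8)) + 4)*(-114) = ((3 + 72) + 4)*(-114) = (75 + 4)*(-114) = 79*(-114) = -9006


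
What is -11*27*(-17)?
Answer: 5049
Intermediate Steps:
-11*27*(-17) = -297*(-17) = 5049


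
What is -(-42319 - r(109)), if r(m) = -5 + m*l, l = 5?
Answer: 42859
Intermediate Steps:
r(m) = -5 + 5*m (r(m) = -5 + m*5 = -5 + 5*m)
-(-42319 - r(109)) = -(-42319 - (-5 + 5*109)) = -(-42319 - (-5 + 545)) = -(-42319 - 1*540) = -(-42319 - 540) = -1*(-42859) = 42859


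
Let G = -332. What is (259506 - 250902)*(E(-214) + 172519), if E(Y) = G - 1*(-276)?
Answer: 1483871652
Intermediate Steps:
E(Y) = -56 (E(Y) = -332 - 1*(-276) = -332 + 276 = -56)
(259506 - 250902)*(E(-214) + 172519) = (259506 - 250902)*(-56 + 172519) = 8604*172463 = 1483871652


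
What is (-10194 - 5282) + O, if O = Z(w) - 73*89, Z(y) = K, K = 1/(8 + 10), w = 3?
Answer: -395513/18 ≈ -21973.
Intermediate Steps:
K = 1/18 ≈ 0.055556
Z(y) = 1/18
O = -116945/18 (O = 1/18 - 73*89 = 1/18 - 6497 = -116945/18 ≈ -6496.9)
(-10194 - 5282) + O = (-10194 - 5282) - 116945/18 = -15476 - 116945/18 = -395513/18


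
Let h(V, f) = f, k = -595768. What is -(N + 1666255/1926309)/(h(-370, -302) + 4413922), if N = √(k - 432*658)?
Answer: -333251/1700399185716 - I*√220006/2206810 ≈ -1.9598e-7 - 0.00021255*I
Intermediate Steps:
N = 2*I*√220006 (N = √(-595768 - 432*658) = √(-595768 - 284256) = √(-880024) = 2*I*√220006 ≈ 938.1*I)
-(N + 1666255/1926309)/(h(-370, -302) + 4413922) = -(2*I*√220006 + 1666255/1926309)/(-302 + 4413922) = -(2*I*√220006 + 1666255*(1/1926309))/4413620 = -(2*I*√220006 + 1666255/1926309)/4413620 = -(1666255/1926309 + 2*I*√220006)/4413620 = -(333251/1700399185716 + I*√220006/2206810) = -333251/1700399185716 - I*√220006/2206810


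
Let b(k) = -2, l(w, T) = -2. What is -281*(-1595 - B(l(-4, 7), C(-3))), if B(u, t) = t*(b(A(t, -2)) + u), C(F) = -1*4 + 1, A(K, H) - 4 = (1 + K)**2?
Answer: 451567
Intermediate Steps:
A(K, H) = 4 + (1 + K)**2
C(F) = -3 (C(F) = -4 + 1 = -3)
B(u, t) = t*(-2 + u)
-281*(-1595 - B(l(-4, 7), C(-3))) = -281*(-1595 - (-3)*(-2 - 2)) = -281*(-1595 - (-3)*(-4)) = -281*(-1595 - 1*12) = -281*(-1595 - 12) = -281*(-1607) = 451567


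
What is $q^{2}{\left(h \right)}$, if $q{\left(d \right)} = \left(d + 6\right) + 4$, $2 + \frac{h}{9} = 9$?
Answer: $5329$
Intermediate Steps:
$h = 63$ ($h = -18 + 9 \cdot 9 = -18 + 81 = 63$)
$q{\left(d \right)} = 10 + d$ ($q{\left(d \right)} = \left(6 + d\right) + 4 = 10 + d$)
$q^{2}{\left(h \right)} = \left(10 + 63\right)^{2} = 73^{2} = 5329$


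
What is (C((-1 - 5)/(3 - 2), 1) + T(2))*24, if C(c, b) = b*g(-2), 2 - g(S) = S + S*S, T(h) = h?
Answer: 48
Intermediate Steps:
g(S) = 2 - S - S² (g(S) = 2 - (S + S*S) = 2 - (S + S²) = 2 + (-S - S²) = 2 - S - S²)
C(c, b) = 0 (C(c, b) = b*(2 - 1*(-2) - 1*(-2)²) = b*(2 + 2 - 1*4) = b*(2 + 2 - 4) = b*0 = 0)
(C((-1 - 5)/(3 - 2), 1) + T(2))*24 = (0 + 2)*24 = 2*24 = 48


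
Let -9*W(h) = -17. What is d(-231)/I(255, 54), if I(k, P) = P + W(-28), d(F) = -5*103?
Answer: -4635/503 ≈ -9.2147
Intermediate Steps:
W(h) = 17/9 (W(h) = -⅑*(-17) = 17/9)
d(F) = -515
I(k, P) = 17/9 + P (I(k, P) = P + 17/9 = 17/9 + P)
d(-231)/I(255, 54) = -515/(17/9 + 54) = -515/503/9 = -515*9/503 = -4635/503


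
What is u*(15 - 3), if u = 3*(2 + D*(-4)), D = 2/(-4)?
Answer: 144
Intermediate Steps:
D = -1/2 (D = 2*(-1/4) = -1/2 ≈ -0.50000)
u = 12 (u = 3*(2 - 1/2*(-4)) = 3*(2 + 2) = 3*4 = 12)
u*(15 - 3) = 12*(15 - 3) = 12*12 = 144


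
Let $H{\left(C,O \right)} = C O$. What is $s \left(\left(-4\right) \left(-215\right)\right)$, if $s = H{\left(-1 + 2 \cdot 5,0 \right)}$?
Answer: $0$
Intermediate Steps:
$s = 0$ ($s = \left(-1 + 2 \cdot 5\right) 0 = \left(-1 + 10\right) 0 = 9 \cdot 0 = 0$)
$s \left(\left(-4\right) \left(-215\right)\right) = 0 \left(\left(-4\right) \left(-215\right)\right) = 0 \cdot 860 = 0$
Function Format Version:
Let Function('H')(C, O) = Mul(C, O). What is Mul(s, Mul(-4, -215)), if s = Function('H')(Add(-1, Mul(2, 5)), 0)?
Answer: 0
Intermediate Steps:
s = 0 (s = Mul(Add(-1, Mul(2, 5)), 0) = Mul(Add(-1, 10), 0) = Mul(9, 0) = 0)
Mul(s, Mul(-4, -215)) = Mul(0, Mul(-4, -215)) = Mul(0, 860) = 0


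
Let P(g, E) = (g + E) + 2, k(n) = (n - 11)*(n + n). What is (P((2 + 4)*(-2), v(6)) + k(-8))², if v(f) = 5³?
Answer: 175561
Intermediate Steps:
k(n) = 2*n*(-11 + n) (k(n) = (-11 + n)*(2*n) = 2*n*(-11 + n))
v(f) = 125
P(g, E) = 2 + E + g (P(g, E) = (E + g) + 2 = 2 + E + g)
(P((2 + 4)*(-2), v(6)) + k(-8))² = ((2 + 125 + (2 + 4)*(-2)) + 2*(-8)*(-11 - 8))² = ((2 + 125 + 6*(-2)) + 2*(-8)*(-19))² = ((2 + 125 - 12) + 304)² = (115 + 304)² = 419² = 175561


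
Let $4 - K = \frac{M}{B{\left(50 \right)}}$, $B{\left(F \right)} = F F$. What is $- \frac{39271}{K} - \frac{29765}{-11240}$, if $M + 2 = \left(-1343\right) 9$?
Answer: $- \frac{220571524183}{49656072} \approx -4442.0$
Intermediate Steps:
$B{\left(F \right)} = F^{2}$
$M = -12089$ ($M = -2 - 12087 = -12089$)
$K = \frac{22089}{2500}$ ($K = 4 - - \frac{12089}{50^{2}} = 4 - - \frac{12089}{2500} = 4 + \frac{12089}{2500} = \frac{22089}{2500} \approx 8.8356$)
$- \frac{39271}{K} - \frac{29765}{-11240} = - \frac{39271}{\frac{22089}{2500}} - \frac{29765}{-11240} = \left(-39271\right) \frac{2500}{22089} - - \frac{5953}{2248} = - \frac{98177500}{22089} + \frac{5953}{2248} = - \frac{220571524183}{49656072}$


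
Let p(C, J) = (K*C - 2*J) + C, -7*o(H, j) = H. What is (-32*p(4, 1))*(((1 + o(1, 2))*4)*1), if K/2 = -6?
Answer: 35328/7 ≈ 5046.9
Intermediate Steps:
K = -12 (K = 2*(-6) = -12)
o(H, j) = -H/7
p(C, J) = -11*C - 2*J (p(C, J) = (-12*C - 2*J) + C = -11*C - 2*J)
(-32*p(4, 1))*(((1 + o(1, 2))*4)*1) = (-32*(-11*4 - 2*1))*(((1 - 1/7*1)*4)*1) = (-32*(-44 - 2))*(((1 - 1/7)*4)*1) = (-32*(-46))*(((6/7)*4)*1) = 1472*((24/7)*1) = 1472*(24/7) = 35328/7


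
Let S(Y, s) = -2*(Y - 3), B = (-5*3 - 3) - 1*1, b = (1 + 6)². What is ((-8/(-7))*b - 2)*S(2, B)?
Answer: 108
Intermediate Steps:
b = 49 (b = 7² = 49)
B = -19 (B = (-15 - 3) - 1 = -18 - 1 = -19)
S(Y, s) = 6 - 2*Y (S(Y, s) = -2*(-3 + Y) = 6 - 2*Y)
((-8/(-7))*b - 2)*S(2, B) = (-8/(-7)*49 - 2)*(6 - 2*2) = (-8*(-⅐)*49 - 2)*(6 - 4) = ((8/7)*49 - 2)*2 = (56 - 2)*2 = 54*2 = 108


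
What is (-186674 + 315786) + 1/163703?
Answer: 21136021737/163703 ≈ 1.2911e+5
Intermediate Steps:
(-186674 + 315786) + 1/163703 = 129112 + 1/163703 = 21136021737/163703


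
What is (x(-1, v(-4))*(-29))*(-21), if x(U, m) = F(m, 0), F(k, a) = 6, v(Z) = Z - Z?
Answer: 3654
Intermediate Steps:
v(Z) = 0
x(U, m) = 6
(x(-1, v(-4))*(-29))*(-21) = (6*(-29))*(-21) = -174*(-21) = 3654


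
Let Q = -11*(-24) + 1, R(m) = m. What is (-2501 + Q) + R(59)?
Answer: -2177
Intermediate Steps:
Q = 265 (Q = 264 + 1 = 265)
(-2501 + Q) + R(59) = (-2501 + 265) + 59 = -2236 + 59 = -2177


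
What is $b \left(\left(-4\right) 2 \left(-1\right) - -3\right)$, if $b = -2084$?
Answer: $-22924$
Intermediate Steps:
$b \left(\left(-4\right) 2 \left(-1\right) - -3\right) = - 2084 \left(\left(-4\right) 2 \left(-1\right) - -3\right) = - 2084 \left(\left(-8\right) \left(-1\right) + 3\right) = - 2084 \left(8 + 3\right) = \left(-2084\right) 11 = -22924$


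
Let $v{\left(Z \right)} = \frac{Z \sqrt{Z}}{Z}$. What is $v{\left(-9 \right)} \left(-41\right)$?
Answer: $- 123 i \approx - 123.0 i$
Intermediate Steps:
$v{\left(Z \right)} = \sqrt{Z}$ ($v{\left(Z \right)} = \frac{Z^{\frac{3}{2}}}{Z} = \sqrt{Z}$)
$v{\left(-9 \right)} \left(-41\right) = \sqrt{-9} \left(-41\right) = 3 i \left(-41\right) = - 123 i$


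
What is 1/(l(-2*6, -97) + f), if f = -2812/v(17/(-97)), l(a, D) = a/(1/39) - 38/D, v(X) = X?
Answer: 1649/25687022 ≈ 6.4196e-5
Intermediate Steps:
l(a, D) = -38/D + 39*a (l(a, D) = a/(1/39) - 38/D = a*39 - 38/D = 39*a - 38/D = -38/D + 39*a)
f = 272764/17 (f = -2812/(17/(-97)) = -2812/(17*(-1/97)) = -2812/(-17/97) = -2812*(-97/17) = 272764/17 ≈ 16045.)
1/(l(-2*6, -97) + f) = 1/((-38/(-97) + 39*(-2*6)) + 272764/17) = 1/((-38*(-1/97) + 39*(-12)) + 272764/17) = 1/((38/97 - 468) + 272764/17) = 1/(-45358/97 + 272764/17) = 1/(25687022/1649) = 1649/25687022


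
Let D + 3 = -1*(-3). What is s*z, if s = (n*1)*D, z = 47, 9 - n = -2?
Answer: 0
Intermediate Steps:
D = 0 (D = -3 - 1*(-3) = -3 + 3 = 0)
n = 11 (n = 9 - 1*(-2) = 9 + 2 = 11)
s = 0 (s = (11*1)*0 = 11*0 = 0)
s*z = 0*47 = 0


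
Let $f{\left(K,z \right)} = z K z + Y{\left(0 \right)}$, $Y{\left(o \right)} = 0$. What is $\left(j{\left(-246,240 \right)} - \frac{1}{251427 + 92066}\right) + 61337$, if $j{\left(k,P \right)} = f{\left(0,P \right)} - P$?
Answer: $\frac{20986391820}{343493} \approx 61097.0$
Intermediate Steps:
$f{\left(K,z \right)} = K z^{2}$ ($f{\left(K,z \right)} = z K z + 0 = K z z + 0 = K z^{2} + 0 = K z^{2}$)
$j{\left(k,P \right)} = - P$ ($j{\left(k,P \right)} = 0 P^{2} - P = 0 - P = - P$)
$\left(j{\left(-246,240 \right)} - \frac{1}{251427 + 92066}\right) + 61337 = \left(\left(-1\right) 240 - \frac{1}{251427 + 92066}\right) + 61337 = \left(-240 - \frac{1}{343493}\right) + 61337 = - \frac{82438321}{343493} + 61337 = \frac{20986391820}{343493}$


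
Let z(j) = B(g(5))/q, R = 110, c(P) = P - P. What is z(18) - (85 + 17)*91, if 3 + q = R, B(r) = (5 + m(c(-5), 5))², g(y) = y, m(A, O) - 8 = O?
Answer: -992850/107 ≈ -9279.0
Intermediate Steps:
c(P) = 0
m(A, O) = 8 + O
B(r) = 324 (B(r) = (5 + (8 + 5))² = (5 + 13)² = 18² = 324)
q = 107 (q = -3 + 110 = 107)
z(j) = 324/107
z(18) - (85 + 17)*91 = 324/107 - (85 + 17)*91 = 324/107 - 102*91 = 324/107 - 1*9282 = 324/107 - 9282 = -992850/107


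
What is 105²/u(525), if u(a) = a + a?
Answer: 21/2 ≈ 10.500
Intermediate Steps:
u(a) = 2*a
105²/u(525) = 105²/((2*525)) = 11025/1050 = 11025*(1/1050) = 21/2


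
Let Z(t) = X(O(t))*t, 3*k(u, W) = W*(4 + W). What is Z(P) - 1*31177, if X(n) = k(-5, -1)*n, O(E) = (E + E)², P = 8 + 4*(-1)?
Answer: -31433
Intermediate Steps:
k(u, W) = W*(4 + W)/3 (k(u, W) = (W*(4 + W))/3 = W*(4 + W)/3)
P = 4 (P = 8 - 4 = 4)
O(E) = 4*E² (O(E) = (2*E)² = 4*E²)
X(n) = -n (X(n) = ((⅓)*(-1)*(4 - 1))*n = ((⅓)*(-1)*3)*n = -n)
Z(t) = -4*t³ (Z(t) = (-4*t²)*t = -4*t³)
Z(P) - 1*31177 = -4*4³ - 1*31177 = -4*64 - 31177 = -256 - 31177 = -31433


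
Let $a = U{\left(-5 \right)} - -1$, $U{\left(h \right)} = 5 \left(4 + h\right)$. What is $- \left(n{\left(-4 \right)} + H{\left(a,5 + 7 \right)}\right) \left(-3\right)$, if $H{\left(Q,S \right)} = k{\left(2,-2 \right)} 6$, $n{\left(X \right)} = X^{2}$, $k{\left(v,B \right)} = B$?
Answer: $12$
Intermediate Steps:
$U{\left(h \right)} = 20 + 5 h$
$a = -4$ ($a = \left(20 + 5 \left(-5\right)\right) - -1 = \left(20 - 25\right) + 1 = -5 + 1 = -4$)
$H{\left(Q,S \right)} = -12$ ($H{\left(Q,S \right)} = \left(-2\right) 6 = -12$)
$- \left(n{\left(-4 \right)} + H{\left(a,5 + 7 \right)}\right) \left(-3\right) = - \left(\left(-4\right)^{2} - 12\right) \left(-3\right) = - \left(16 - 12\right) \left(-3\right) = - 4 \left(-3\right) = \left(-1\right) \left(-12\right) = 12$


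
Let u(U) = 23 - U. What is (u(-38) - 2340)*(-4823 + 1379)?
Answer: 7848876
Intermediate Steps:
(u(-38) - 2340)*(-4823 + 1379) = ((23 - 1*(-38)) - 2340)*(-4823 + 1379) = ((23 + 38) - 2340)*(-3444) = (61 - 2340)*(-3444) = -2279*(-3444) = 7848876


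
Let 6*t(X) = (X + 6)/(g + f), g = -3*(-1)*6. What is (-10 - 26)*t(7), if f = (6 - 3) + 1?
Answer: -39/11 ≈ -3.5455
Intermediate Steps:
g = 18 (g = 3*6 = 18)
f = 4 (f = 3 + 1 = 4)
t(X) = 1/22 + X/132 (t(X) = ((X + 6)/(18 + 4))/6 = ((6 + X)/22)/6 = ((6 + X)*(1/22))/6 = (3/11 + X/22)/6 = 1/22 + X/132)
(-10 - 26)*t(7) = (-10 - 26)*(1/22 + (1/132)*7) = -36*(1/22 + 7/132) = -36*13/132 = -39/11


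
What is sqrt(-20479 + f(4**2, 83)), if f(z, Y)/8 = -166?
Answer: 3*I*sqrt(2423) ≈ 147.67*I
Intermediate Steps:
f(z, Y) = -1328 (f(z, Y) = 8*(-166) = -1328)
sqrt(-20479 + f(4**2, 83)) = sqrt(-20479 - 1328) = sqrt(-21807) = 3*I*sqrt(2423)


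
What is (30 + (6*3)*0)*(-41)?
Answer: -1230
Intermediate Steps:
(30 + (6*3)*0)*(-41) = (30 + 18*0)*(-41) = (30 + 0)*(-41) = 30*(-41) = -1230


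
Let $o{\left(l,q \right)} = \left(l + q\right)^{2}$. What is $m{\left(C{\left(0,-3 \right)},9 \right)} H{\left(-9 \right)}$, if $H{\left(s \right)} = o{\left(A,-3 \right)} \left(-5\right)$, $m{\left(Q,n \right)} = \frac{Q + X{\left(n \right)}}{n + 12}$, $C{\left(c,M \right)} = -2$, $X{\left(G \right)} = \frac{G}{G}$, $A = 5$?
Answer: $\frac{20}{21} \approx 0.95238$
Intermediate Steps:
$X{\left(G \right)} = 1$
$m{\left(Q,n \right)} = \frac{1 + Q}{12 + n}$ ($m{\left(Q,n \right)} = \frac{Q + 1}{n + 12} = \frac{1 + Q}{12 + n}$)
$H{\left(s \right)} = -20$ ($H{\left(s \right)} = \left(5 - 3\right)^{2} \left(-5\right) = 2^{2} \left(-5\right) = 4 \left(-5\right) = -20$)
$m{\left(C{\left(0,-3 \right)},9 \right)} H{\left(-9 \right)} = \frac{1 - 2}{12 + 9} \left(-20\right) = \frac{1}{21} \left(-1\right) \left(-20\right) = \left(- \frac{1}{21}\right) \left(-20\right) = \frac{20}{21}$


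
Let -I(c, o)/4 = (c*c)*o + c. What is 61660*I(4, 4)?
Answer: -16771520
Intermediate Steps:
I(c, o) = -4*c - 4*o*c² (I(c, o) = -4*((c*c)*o + c) = -4*(c²*o + c) = -4*(o*c² + c) = -4*(c + o*c²) = -4*c - 4*o*c²)
61660*I(4, 4) = 61660*(-4*4*(1 + 4*4)) = 61660*(-4*4*(1 + 16)) = 61660*(-4*4*17) = 61660*(-272) = -16771520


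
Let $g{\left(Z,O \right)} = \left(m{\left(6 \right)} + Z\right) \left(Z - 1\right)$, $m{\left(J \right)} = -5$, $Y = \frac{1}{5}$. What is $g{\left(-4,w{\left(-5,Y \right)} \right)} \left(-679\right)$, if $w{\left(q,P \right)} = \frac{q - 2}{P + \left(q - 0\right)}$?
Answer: $-30555$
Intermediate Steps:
$Y = \frac{1}{5} \approx 0.2$
$w{\left(q,P \right)} = \frac{-2 + q}{P + q}$ ($w{\left(q,P \right)} = \frac{-2 + q}{P + \left(q + 0\right)} = \frac{-2 + q}{P + q}$)
$g{\left(Z,O \right)} = \left(-1 + Z\right) \left(-5 + Z\right)$ ($g{\left(Z,O \right)} = \left(-5 + Z\right) \left(Z - 1\right) = \left(-5 + Z\right) \left(-1 + Z\right) = \left(-1 + Z\right) \left(-5 + Z\right)$)
$g{\left(-4,w{\left(-5,Y \right)} \right)} \left(-679\right) = \left(5 + \left(-4\right)^{2} - -24\right) \left(-679\right) = \left(5 + 16 + 24\right) \left(-679\right) = 45 \left(-679\right) = -30555$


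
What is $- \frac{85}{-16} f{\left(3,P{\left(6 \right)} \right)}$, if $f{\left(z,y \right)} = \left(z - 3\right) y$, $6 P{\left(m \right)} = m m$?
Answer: $0$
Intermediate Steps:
$P{\left(m \right)} = \frac{m^{2}}{6}$ ($P{\left(m \right)} = \frac{m m}{6} = \frac{m^{2}}{6}$)
$f{\left(z,y \right)} = y \left(-3 + z\right)$ ($f{\left(z,y \right)} = \left(-3 + z\right) y = y \left(-3 + z\right)$)
$- \frac{85}{-16} f{\left(3,P{\left(6 \right)} \right)} = - \frac{85}{-16} \frac{6^{2}}{6} \left(-3 + 3\right) = \left(-85\right) \left(- \frac{1}{16}\right) \frac{1}{6} \cdot 36 \cdot 0 = \frac{85 \cdot 6 \cdot 0}{16} = \frac{85}{16} \cdot 0 = 0$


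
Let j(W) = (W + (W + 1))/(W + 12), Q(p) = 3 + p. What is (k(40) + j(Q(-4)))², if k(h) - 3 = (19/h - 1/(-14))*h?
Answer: 3636649/5929 ≈ 613.37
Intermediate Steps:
k(h) = 3 + h*(1/14 + 19/h) (k(h) = 3 + (19/h - 1/(-14))*h = 3 + (19/h - 1*(-1/14))*h = 3 + (19/h + 1/14)*h = 3 + (1/14 + 19/h)*h = 3 + h*(1/14 + 19/h))
j(W) = (1 + 2*W)/(12 + W) (j(W) = (W + (1 + W))/(12 + W) = (1 + 2*W)/(12 + W))
(k(40) + j(Q(-4)))² = ((22 + (1/14)*40) + (1 + 2*(3 - 4))/(12 + (3 - 4)))² = ((22 + 20/7) + (1 + 2*(-1))/(12 - 1))² = (174/7 + (1 - 2)/11)² = (174/7 + (1/11)*(-1))² = (174/7 - 1/11)² = (1907/77)² = 3636649/5929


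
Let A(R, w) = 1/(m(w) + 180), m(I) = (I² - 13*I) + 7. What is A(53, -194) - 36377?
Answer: -1467630064/40345 ≈ -36377.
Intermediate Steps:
m(I) = 7 + I² - 13*I
A(R, w) = 1/(187 + w² - 13*w) (A(R, w) = 1/((7 + w² - 13*w) + 180) = 1/(187 + w² - 13*w))
A(53, -194) - 36377 = 1/(187 + (-194)² - 13*(-194)) - 36377 = 1/(187 + 37636 + 2522) - 36377 = 1/40345 - 36377 = -1467630064/40345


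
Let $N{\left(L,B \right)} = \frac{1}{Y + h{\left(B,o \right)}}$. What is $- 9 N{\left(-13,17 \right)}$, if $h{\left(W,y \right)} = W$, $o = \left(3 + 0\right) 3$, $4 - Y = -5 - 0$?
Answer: $- \frac{9}{26} \approx -0.34615$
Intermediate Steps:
$Y = 9$ ($Y = 4 - \left(-5 - 0\right) = 4 - \left(-5 + 0\right) = 4 - -5 = 4 + 5 = 9$)
$o = 9$ ($o = 3 \cdot 3 = 9$)
$N{\left(L,B \right)} = \frac{1}{9 + B}$
$- 9 N{\left(-13,17 \right)} = - \frac{9}{9 + 17} = - \frac{9}{26}$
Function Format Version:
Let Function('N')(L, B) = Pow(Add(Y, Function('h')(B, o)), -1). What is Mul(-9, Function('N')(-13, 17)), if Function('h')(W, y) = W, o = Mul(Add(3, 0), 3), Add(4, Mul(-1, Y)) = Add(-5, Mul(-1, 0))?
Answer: Rational(-9, 26) ≈ -0.34615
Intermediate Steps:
Y = 9 (Y = Add(4, Mul(-1, Add(-5, Mul(-1, 0)))) = Add(4, Mul(-1, Add(-5, 0))) = Add(4, Mul(-1, -5)) = Add(4, 5) = 9)
o = 9 (o = Mul(3, 3) = 9)
Function('N')(L, B) = Pow(Add(9, B), -1)
Mul(-9, Function('N')(-13, 17)) = Mul(-9, Pow(Add(9, 17), -1)) = Mul(-9, Pow(26, -1)) = Mul(-9, Rational(1, 26)) = Rational(-9, 26)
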